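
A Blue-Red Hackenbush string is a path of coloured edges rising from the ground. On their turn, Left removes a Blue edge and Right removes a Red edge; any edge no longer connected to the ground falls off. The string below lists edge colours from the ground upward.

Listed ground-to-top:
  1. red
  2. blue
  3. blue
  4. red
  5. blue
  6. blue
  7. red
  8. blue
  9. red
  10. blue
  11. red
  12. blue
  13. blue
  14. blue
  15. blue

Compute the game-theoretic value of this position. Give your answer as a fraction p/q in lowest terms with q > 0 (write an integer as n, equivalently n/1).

-4769/16384

value_1 [r]  L=[none]  R=[0]  ⇒ -1
value_2 [rb]  L=[-1]  R=[0]  ⇒ -1/2
value_3 [rbb]  L=[-1,-1/2]  R=[0]  ⇒ -1/4
value_4 [rbbr]  L=[-1,-1/2]  R=[-1/4,0]  ⇒ -3/8
value_5 [rbbrb]  L=[-1,-1/2,-3/8]  R=[-1/4,0]  ⇒ -5/16
value_6 [rbbrbb]  L=[-1,-1/2,-3/8,-5/16]  R=[-1/4,0]  ⇒ -9/32
value_7 [rbbrbbr]  L=[-1,-1/2,-3/8,-5/16]  R=[-9/32,-1/4,0]  ⇒ -19/64
value_8 [rbbrbbrb]  L=[-1,-1/2,-3/8,-5/16,-19/64]  R=[-9/32,-1/4,0]  ⇒ -37/128
value_9 [rbbrbbrbr]  L=[-1,-1/2,-3/8,-5/16,-19/64]  R=[-37/128,-9/32,-1/4,0]  ⇒ -75/256
value_10 [rbbrbbrbrb]  L=[-1,-1/2,-3/8,-5/16,-19/64,-75/256]  R=[-37/128,-9/32,-1/4,0]  ⇒ -149/512
value_11 [rbbrbbrbrbr]  L=[-1,-1/2,-3/8,-5/16,-19/64,-75/256]  R=[-149/512,-37/128,-9/32,-1/4,0]  ⇒ -299/1024
value_12 [rbbrbbrbrbrb]  L=[-1,-1/2,-3/8,-5/16,-19/64,-75/256,-299/1024]  R=[-149/512,-37/128,-9/32,-1/4,0]  ⇒ -597/2048
value_13 [rbbrbbrbrbrbb]  L=[-1,-1/2,-3/8,-5/16,-19/64,-75/256,-299/1024,-597/2048]  R=[-149/512,-37/128,-9/32,-1/4,0]  ⇒ -1193/4096
value_14 [rbbrbbrbrbrbbb]  L=[-1,-1/2,-3/8,-5/16,-19/64,-75/256,-299/1024,-597/2048,-1193/4096]  R=[-149/512,-37/128,-9/32,-1/4,0]  ⇒ -2385/8192
value_15 [rbbrbbrbrbrbbbb]  L=[-1,-1/2,-3/8,-5/16,-19/64,-75/256,-299/1024,-597/2048,-1193/4096,-2385/8192]  R=[-149/512,-37/128,-9/32,-1/4,0]  ⇒ -4769/16384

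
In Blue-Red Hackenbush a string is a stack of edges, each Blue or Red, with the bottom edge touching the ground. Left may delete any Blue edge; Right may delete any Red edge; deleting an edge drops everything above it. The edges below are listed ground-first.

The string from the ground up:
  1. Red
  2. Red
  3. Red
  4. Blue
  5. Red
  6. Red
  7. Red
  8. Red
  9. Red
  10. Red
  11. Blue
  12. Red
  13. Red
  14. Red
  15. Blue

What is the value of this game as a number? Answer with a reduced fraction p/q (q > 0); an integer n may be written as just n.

Recurse on prefixes of the 15-edge string Red Red Red Blue Red Red Red Red Red Red Blue Red Red Red Blue:
value(R) = { · | 0 } → -1
value(RR) = { · | -1,0 } → -2
value(RRR) = { · | -2,-1,0 } → -3
value(RRRB) = { -3 | -2,-1,0 } → -5/2
value(RRRBR) = { -3 | -5/2,-2,-1,0 } → -11/4
value(RRRBRR) = { -3 | -11/4,-5/2,-2,-1,0 } → -23/8
value(RRRBRRR) = { -3 | -23/8,-11/4,-5/2,-2,-1,0 } → -47/16
value(RRRBRRRR) = { -3 | -47/16,-23/8,-11/4,-5/2,-2,-1,0 } → -95/32
value(RRRBRRRRR) = { -3 | -95/32,-47/16,-23/8,-11/4,-5/2,-2,-1,0 } → -191/64
value(RRRBRRRRRR) = { -3 | -191/64,-95/32,-47/16,-23/8,-11/4,-5/2,-2,-1,0 } → -383/128
value(RRRBRRRRRRB) = { -3,-383/128 | -191/64,-95/32,-47/16,-23/8,-11/4,-5/2,-2,-1,0 } → -765/256
value(RRRBRRRRRRBR) = { -3,-383/128 | -765/256,-191/64,-95/32,-47/16,-23/8,-11/4,-5/2,-2,-1,0 } → -1531/512
value(RRRBRRRRRRBRR) = { -3,-383/128 | -1531/512,-765/256,-191/64,-95/32,-47/16,-23/8,-11/4,-5/2,-2,-1,0 } → -3063/1024
value(RRRBRRRRRRBRRR) = { -3,-383/128 | -3063/1024,-1531/512,-765/256,-191/64,-95/32,-47/16,-23/8,-11/4,-5/2,-2,-1,0 } → -6127/2048
value(RRRBRRRRRRBRRRB) = { -3,-383/128,-6127/2048 | -3063/1024,-1531/512,-765/256,-191/64,-95/32,-47/16,-23/8,-11/4,-5/2,-2,-1,0 } → -12253/4096

-12253/4096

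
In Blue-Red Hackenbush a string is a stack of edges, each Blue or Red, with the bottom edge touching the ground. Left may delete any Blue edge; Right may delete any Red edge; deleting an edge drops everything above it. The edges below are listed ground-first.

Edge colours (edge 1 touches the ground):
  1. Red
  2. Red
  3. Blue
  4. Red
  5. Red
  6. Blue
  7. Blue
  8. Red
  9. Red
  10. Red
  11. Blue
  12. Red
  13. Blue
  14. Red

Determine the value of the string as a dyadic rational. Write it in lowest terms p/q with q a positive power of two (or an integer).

-7403/4096

R: Left {  }, Right { 0 } — simplest -1
RR: Left {  }, Right { -1; 0 } — simplest -2
RRB: Left { -2 }, Right { -1; 0 } — simplest -3/2
RRBR: Left { -2 }, Right { -3/2; -1; 0 } — simplest -7/4
RRBRR: Left { -2 }, Right { -7/4; -3/2; -1; 0 } — simplest -15/8
RRBRRB: Left { -2; -15/8 }, Right { -7/4; -3/2; -1; 0 } — simplest -29/16
RRBRRBB: Left { -2; -15/8; -29/16 }, Right { -7/4; -3/2; -1; 0 } — simplest -57/32
RRBRRBBR: Left { -2; -15/8; -29/16 }, Right { -57/32; -7/4; -3/2; -1; 0 } — simplest -115/64
RRBRRBBRR: Left { -2; -15/8; -29/16 }, Right { -115/64; -57/32; -7/4; -3/2; -1; 0 } — simplest -231/128
RRBRRBBRRR: Left { -2; -15/8; -29/16 }, Right { -231/128; -115/64; -57/32; -7/4; -3/2; -1; 0 } — simplest -463/256
RRBRRBBRRRB: Left { -2; -15/8; -29/16; -463/256 }, Right { -231/128; -115/64; -57/32; -7/4; -3/2; -1; 0 } — simplest -925/512
RRBRRBBRRRBR: Left { -2; -15/8; -29/16; -463/256 }, Right { -925/512; -231/128; -115/64; -57/32; -7/4; -3/2; -1; 0 } — simplest -1851/1024
RRBRRBBRRRBRB: Left { -2; -15/8; -29/16; -463/256; -1851/1024 }, Right { -925/512; -231/128; -115/64; -57/32; -7/4; -3/2; -1; 0 } — simplest -3701/2048
RRBRRBBRRRBRBR: Left { -2; -15/8; -29/16; -463/256; -1851/1024 }, Right { -3701/2048; -925/512; -231/128; -115/64; -57/32; -7/4; -3/2; -1; 0 } — simplest -7403/4096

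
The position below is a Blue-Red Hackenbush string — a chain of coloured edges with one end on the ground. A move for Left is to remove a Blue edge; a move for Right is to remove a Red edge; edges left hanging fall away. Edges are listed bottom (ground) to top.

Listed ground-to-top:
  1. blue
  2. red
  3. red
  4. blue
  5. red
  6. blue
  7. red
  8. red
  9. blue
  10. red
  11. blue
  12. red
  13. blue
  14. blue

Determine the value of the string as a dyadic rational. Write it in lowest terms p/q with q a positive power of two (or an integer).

2647/8192

v(b) = { 0 | none } → 1
v(br) = { 0 | 1 } → 1/2
v(brr) = { 0 | 1/2,1 } → 1/4
v(brrb) = { 0,1/4 | 1/2,1 } → 3/8
v(brrbr) = { 0,1/4 | 3/8,1/2,1 } → 5/16
v(brrbrb) = { 0,1/4,5/16 | 3/8,1/2,1 } → 11/32
v(brrbrbr) = { 0,1/4,5/16 | 11/32,3/8,1/2,1 } → 21/64
v(brrbrbrr) = { 0,1/4,5/16 | 21/64,11/32,3/8,1/2,1 } → 41/128
v(brrbrbrrb) = { 0,1/4,5/16,41/128 | 21/64,11/32,3/8,1/2,1 } → 83/256
v(brrbrbrrbr) = { 0,1/4,5/16,41/128 | 83/256,21/64,11/32,3/8,1/2,1 } → 165/512
v(brrbrbrrbrb) = { 0,1/4,5/16,41/128,165/512 | 83/256,21/64,11/32,3/8,1/2,1 } → 331/1024
v(brrbrbrrbrbr) = { 0,1/4,5/16,41/128,165/512 | 331/1024,83/256,21/64,11/32,3/8,1/2,1 } → 661/2048
v(brrbrbrrbrbrb) = { 0,1/4,5/16,41/128,165/512,661/2048 | 331/1024,83/256,21/64,11/32,3/8,1/2,1 } → 1323/4096
v(brrbrbrrbrbrbb) = { 0,1/4,5/16,41/128,165/512,661/2048,1323/4096 | 331/1024,83/256,21/64,11/32,3/8,1/2,1 } → 2647/8192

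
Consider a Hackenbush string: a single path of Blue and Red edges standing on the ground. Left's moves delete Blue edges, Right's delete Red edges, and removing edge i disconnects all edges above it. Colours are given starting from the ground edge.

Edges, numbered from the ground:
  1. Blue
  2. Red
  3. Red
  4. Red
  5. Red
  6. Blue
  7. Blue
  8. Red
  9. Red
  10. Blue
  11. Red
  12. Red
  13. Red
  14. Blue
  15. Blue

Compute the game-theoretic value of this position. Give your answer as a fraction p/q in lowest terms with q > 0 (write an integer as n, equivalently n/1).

1607/16384

1 of 15 · B · max L 0 · min R +∞ => 1
2 of 15 · BR · max L 0 · min R 1 => 1/2
3 of 15 · BRR · max L 0 · min R 1/2 => 1/4
4 of 15 · BRRR · max L 0 · min R 1/4 => 1/8
5 of 15 · BRRRR · max L 0 · min R 1/8 => 1/16
6 of 15 · BRRRRB · max L 1/16 · min R 1/8 => 3/32
7 of 15 · BRRRRBB · max L 3/32 · min R 1/8 => 7/64
8 of 15 · BRRRRBBR · max L 3/32 · min R 7/64 => 13/128
9 of 15 · BRRRRBBRR · max L 3/32 · min R 13/128 => 25/256
10 of 15 · BRRRRBBRRB · max L 25/256 · min R 13/128 => 51/512
11 of 15 · BRRRRBBRRBR · max L 25/256 · min R 51/512 => 101/1024
12 of 15 · BRRRRBBRRBRR · max L 25/256 · min R 101/1024 => 201/2048
13 of 15 · BRRRRBBRRBRRR · max L 25/256 · min R 201/2048 => 401/4096
14 of 15 · BRRRRBBRRBRRRB · max L 401/4096 · min R 201/2048 => 803/8192
15 of 15 · BRRRRBBRRBRRRBB · max L 803/8192 · min R 201/2048 => 1607/16384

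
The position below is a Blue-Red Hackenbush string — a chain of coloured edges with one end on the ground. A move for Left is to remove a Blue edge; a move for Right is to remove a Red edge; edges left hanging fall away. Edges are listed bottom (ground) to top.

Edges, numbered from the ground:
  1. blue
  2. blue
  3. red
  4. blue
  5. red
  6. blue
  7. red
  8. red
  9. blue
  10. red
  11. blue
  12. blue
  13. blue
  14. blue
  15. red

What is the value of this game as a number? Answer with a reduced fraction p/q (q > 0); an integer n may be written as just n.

value_1 [b]  L=[0]  R=[·]  — 1
value_2 [bb]  L=[0, 1]  R=[·]  — 2
value_3 [bbr]  L=[0, 1]  R=[2]  — 3/2
value_4 [bbrb]  L=[0, 1, 3/2]  R=[2]  — 7/4
value_5 [bbrbr]  L=[0, 1, 3/2]  R=[7/4, 2]  — 13/8
value_6 [bbrbrb]  L=[0, 1, 3/2, 13/8]  R=[7/4, 2]  — 27/16
value_7 [bbrbrbr]  L=[0, 1, 3/2, 13/8]  R=[27/16, 7/4, 2]  — 53/32
value_8 [bbrbrbrr]  L=[0, 1, 3/2, 13/8]  R=[53/32, 27/16, 7/4, 2]  — 105/64
value_9 [bbrbrbrrb]  L=[0, 1, 3/2, 13/8, 105/64]  R=[53/32, 27/16, 7/4, 2]  — 211/128
value_10 [bbrbrbrrbr]  L=[0, 1, 3/2, 13/8, 105/64]  R=[211/128, 53/32, 27/16, 7/4, 2]  — 421/256
value_11 [bbrbrbrrbrb]  L=[0, 1, 3/2, 13/8, 105/64, 421/256]  R=[211/128, 53/32, 27/16, 7/4, 2]  — 843/512
value_12 [bbrbrbrrbrbb]  L=[0, 1, 3/2, 13/8, 105/64, 421/256, 843/512]  R=[211/128, 53/32, 27/16, 7/4, 2]  — 1687/1024
value_13 [bbrbrbrrbrbbb]  L=[0, 1, 3/2, 13/8, 105/64, 421/256, 843/512, 1687/1024]  R=[211/128, 53/32, 27/16, 7/4, 2]  — 3375/2048
value_14 [bbrbrbrrbrbbbb]  L=[0, 1, 3/2, 13/8, 105/64, 421/256, 843/512, 1687/1024, 3375/2048]  R=[211/128, 53/32, 27/16, 7/4, 2]  — 6751/4096
value_15 [bbrbrbrrbrbbbbr]  L=[0, 1, 3/2, 13/8, 105/64, 421/256, 843/512, 1687/1024, 3375/2048]  R=[6751/4096, 211/128, 53/32, 27/16, 7/4, 2]  — 13501/8192

13501/8192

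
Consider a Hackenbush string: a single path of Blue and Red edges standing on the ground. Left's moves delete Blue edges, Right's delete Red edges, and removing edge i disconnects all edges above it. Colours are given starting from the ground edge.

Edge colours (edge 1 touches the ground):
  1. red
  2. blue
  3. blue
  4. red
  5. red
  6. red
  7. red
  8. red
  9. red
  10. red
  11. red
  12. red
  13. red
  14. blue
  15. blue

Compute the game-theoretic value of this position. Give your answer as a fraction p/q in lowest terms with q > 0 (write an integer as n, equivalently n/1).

-8185/16384

edge 1 of 15 (red): { (no moves) | 0 } ⇒ -1
edge 2 of 15 (blue): { -1 | 0 } ⇒ -1/2
edge 3 of 15 (blue): { -1, -1/2 | 0 } ⇒ -1/4
edge 4 of 15 (red): { -1, -1/2 | -1/4, 0 } ⇒ -3/8
edge 5 of 15 (red): { -1, -1/2 | -3/8, -1/4, 0 } ⇒ -7/16
edge 6 of 15 (red): { -1, -1/2 | -7/16, -3/8, -1/4, 0 } ⇒ -15/32
edge 7 of 15 (red): { -1, -1/2 | -15/32, -7/16, -3/8, -1/4, 0 } ⇒ -31/64
edge 8 of 15 (red): { -1, -1/2 | -31/64, -15/32, -7/16, -3/8, -1/4, 0 } ⇒ -63/128
edge 9 of 15 (red): { -1, -1/2 | -63/128, -31/64, -15/32, -7/16, -3/8, -1/4, 0 } ⇒ -127/256
edge 10 of 15 (red): { -1, -1/2 | -127/256, -63/128, -31/64, -15/32, -7/16, -3/8, -1/4, 0 } ⇒ -255/512
edge 11 of 15 (red): { -1, -1/2 | -255/512, -127/256, -63/128, -31/64, -15/32, -7/16, -3/8, -1/4, 0 } ⇒ -511/1024
edge 12 of 15 (red): { -1, -1/2 | -511/1024, -255/512, -127/256, -63/128, -31/64, -15/32, -7/16, -3/8, -1/4, 0 } ⇒ -1023/2048
edge 13 of 15 (red): { -1, -1/2 | -1023/2048, -511/1024, -255/512, -127/256, -63/128, -31/64, -15/32, -7/16, -3/8, -1/4, 0 } ⇒ -2047/4096
edge 14 of 15 (blue): { -1, -1/2, -2047/4096 | -1023/2048, -511/1024, -255/512, -127/256, -63/128, -31/64, -15/32, -7/16, -3/8, -1/4, 0 } ⇒ -4093/8192
edge 15 of 15 (blue): { -1, -1/2, -2047/4096, -4093/8192 | -1023/2048, -511/1024, -255/512, -127/256, -63/128, -31/64, -15/32, -7/16, -3/8, -1/4, 0 } ⇒ -8185/16384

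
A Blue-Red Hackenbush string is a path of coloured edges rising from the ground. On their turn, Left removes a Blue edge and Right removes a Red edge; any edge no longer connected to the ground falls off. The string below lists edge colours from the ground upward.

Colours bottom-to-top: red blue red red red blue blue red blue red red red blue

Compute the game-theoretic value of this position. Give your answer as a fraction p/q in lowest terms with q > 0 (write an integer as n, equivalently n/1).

Recurse on prefixes of the 13-edge string red blue red red red blue blue red blue red red red blue:
edge 1 of 13 (red): { ∅ | 0 } so -1
edge 2 of 13 (blue): { -1 | 0 } so -1/2
edge 3 of 13 (red): { -1 | -1/2, 0 } so -3/4
edge 4 of 13 (red): { -1 | -3/4, -1/2, 0 } so -7/8
edge 5 of 13 (red): { -1 | -7/8, -3/4, -1/2, 0 } so -15/16
edge 6 of 13 (blue): { -1, -15/16 | -7/8, -3/4, -1/2, 0 } so -29/32
edge 7 of 13 (blue): { -1, -15/16, -29/32 | -7/8, -3/4, -1/2, 0 } so -57/64
edge 8 of 13 (red): { -1, -15/16, -29/32 | -57/64, -7/8, -3/4, -1/2, 0 } so -115/128
edge 9 of 13 (blue): { -1, -15/16, -29/32, -115/128 | -57/64, -7/8, -3/4, -1/2, 0 } so -229/256
edge 10 of 13 (red): { -1, -15/16, -29/32, -115/128 | -229/256, -57/64, -7/8, -3/4, -1/2, 0 } so -459/512
edge 11 of 13 (red): { -1, -15/16, -29/32, -115/128 | -459/512, -229/256, -57/64, -7/8, -3/4, -1/2, 0 } so -919/1024
edge 12 of 13 (red): { -1, -15/16, -29/32, -115/128 | -919/1024, -459/512, -229/256, -57/64, -7/8, -3/4, -1/2, 0 } so -1839/2048
edge 13 of 13 (blue): { -1, -15/16, -29/32, -115/128, -1839/2048 | -919/1024, -459/512, -229/256, -57/64, -7/8, -3/4, -1/2, 0 } so -3677/4096

-3677/4096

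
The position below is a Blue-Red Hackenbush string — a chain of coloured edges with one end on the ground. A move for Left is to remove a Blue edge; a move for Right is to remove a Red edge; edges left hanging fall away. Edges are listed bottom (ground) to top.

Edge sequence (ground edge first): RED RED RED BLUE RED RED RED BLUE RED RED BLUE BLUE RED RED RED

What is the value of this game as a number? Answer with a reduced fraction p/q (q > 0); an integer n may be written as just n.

-11983/4096

Recurse on prefixes of the 15-edge string RED RED RED BLUE RED RED RED BLUE RED RED BLUE BLUE RED RED RED:
g(R) = { (no moves) | 0 } = -1
g(RR) = { (no moves) | -1, 0 } = -2
g(RRR) = { (no moves) | -2, -1, 0 } = -3
g(RRRB) = { -3 | -2, -1, 0 } = -5/2
g(RRRBR) = { -3 | -5/2, -2, -1, 0 } = -11/4
g(RRRBRR) = { -3 | -11/4, -5/2, -2, -1, 0 } = -23/8
g(RRRBRRR) = { -3 | -23/8, -11/4, -5/2, -2, -1, 0 } = -47/16
g(RRRBRRRB) = { -3, -47/16 | -23/8, -11/4, -5/2, -2, -1, 0 } = -93/32
g(RRRBRRRBR) = { -3, -47/16 | -93/32, -23/8, -11/4, -5/2, -2, -1, 0 } = -187/64
g(RRRBRRRBRR) = { -3, -47/16 | -187/64, -93/32, -23/8, -11/4, -5/2, -2, -1, 0 } = -375/128
g(RRRBRRRBRRB) = { -3, -47/16, -375/128 | -187/64, -93/32, -23/8, -11/4, -5/2, -2, -1, 0 } = -749/256
g(RRRBRRRBRRBB) = { -3, -47/16, -375/128, -749/256 | -187/64, -93/32, -23/8, -11/4, -5/2, -2, -1, 0 } = -1497/512
g(RRRBRRRBRRBBR) = { -3, -47/16, -375/128, -749/256 | -1497/512, -187/64, -93/32, -23/8, -11/4, -5/2, -2, -1, 0 } = -2995/1024
g(RRRBRRRBRRBBRR) = { -3, -47/16, -375/128, -749/256 | -2995/1024, -1497/512, -187/64, -93/32, -23/8, -11/4, -5/2, -2, -1, 0 } = -5991/2048
g(RRRBRRRBRRBBRRR) = { -3, -47/16, -375/128, -749/256 | -5991/2048, -2995/1024, -1497/512, -187/64, -93/32, -23/8, -11/4, -5/2, -2, -1, 0 } = -11983/4096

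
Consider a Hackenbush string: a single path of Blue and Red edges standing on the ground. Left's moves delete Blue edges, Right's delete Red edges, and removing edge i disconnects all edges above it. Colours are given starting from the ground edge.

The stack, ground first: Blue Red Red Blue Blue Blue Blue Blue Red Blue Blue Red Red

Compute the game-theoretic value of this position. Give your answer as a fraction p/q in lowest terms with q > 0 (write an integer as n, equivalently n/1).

Prefix values for Blue Red Red Blue Blue Blue Blue Blue Red Blue Blue Red Red via {L|R} + simplicity:
val(B) = { 0 | · } ⇒ 1
val(BR) = { 0 | 1 } ⇒ 1/2
val(BRR) = { 0 | 1/2 1 } ⇒ 1/4
val(BRRB) = { 0 1/4 | 1/2 1 } ⇒ 3/8
val(BRRBB) = { 0 1/4 3/8 | 1/2 1 } ⇒ 7/16
val(BRRBBB) = { 0 1/4 3/8 7/16 | 1/2 1 } ⇒ 15/32
val(BRRBBBB) = { 0 1/4 3/8 7/16 15/32 | 1/2 1 } ⇒ 31/64
val(BRRBBBBB) = { 0 1/4 3/8 7/16 15/32 31/64 | 1/2 1 } ⇒ 63/128
val(BRRBBBBBR) = { 0 1/4 3/8 7/16 15/32 31/64 | 63/128 1/2 1 } ⇒ 125/256
val(BRRBBBBBRB) = { 0 1/4 3/8 7/16 15/32 31/64 125/256 | 63/128 1/2 1 } ⇒ 251/512
val(BRRBBBBBRBB) = { 0 1/4 3/8 7/16 15/32 31/64 125/256 251/512 | 63/128 1/2 1 } ⇒ 503/1024
val(BRRBBBBBRBBR) = { 0 1/4 3/8 7/16 15/32 31/64 125/256 251/512 | 503/1024 63/128 1/2 1 } ⇒ 1005/2048
val(BRRBBBBBRBBRR) = { 0 1/4 3/8 7/16 15/32 31/64 125/256 251/512 | 1005/2048 503/1024 63/128 1/2 1 } ⇒ 2009/4096

2009/4096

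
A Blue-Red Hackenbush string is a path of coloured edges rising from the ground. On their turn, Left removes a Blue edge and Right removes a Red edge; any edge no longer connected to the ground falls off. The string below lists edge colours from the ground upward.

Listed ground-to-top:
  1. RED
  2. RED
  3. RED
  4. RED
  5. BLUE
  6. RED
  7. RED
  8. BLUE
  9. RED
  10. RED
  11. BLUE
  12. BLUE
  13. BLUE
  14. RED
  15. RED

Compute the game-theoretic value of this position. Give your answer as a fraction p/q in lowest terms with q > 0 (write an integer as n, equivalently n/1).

-7879/2048

1 of 15 · R · max L −∞ · min R 0 -> -1
2 of 15 · RR · max L −∞ · min R -1 -> -2
3 of 15 · RRR · max L −∞ · min R -2 -> -3
4 of 15 · RRRR · max L −∞ · min R -3 -> -4
5 of 15 · RRRRB · max L -4 · min R -3 -> -7/2
6 of 15 · RRRRBR · max L -4 · min R -7/2 -> -15/4
7 of 15 · RRRRBRR · max L -4 · min R -15/4 -> -31/8
8 of 15 · RRRRBRRB · max L -31/8 · min R -15/4 -> -61/16
9 of 15 · RRRRBRRBR · max L -31/8 · min R -61/16 -> -123/32
10 of 15 · RRRRBRRBRR · max L -31/8 · min R -123/32 -> -247/64
11 of 15 · RRRRBRRBRRB · max L -247/64 · min R -123/32 -> -493/128
12 of 15 · RRRRBRRBRRBB · max L -493/128 · min R -123/32 -> -985/256
13 of 15 · RRRRBRRBRRBBB · max L -985/256 · min R -123/32 -> -1969/512
14 of 15 · RRRRBRRBRRBBBR · max L -985/256 · min R -1969/512 -> -3939/1024
15 of 15 · RRRRBRRBRRBBBRR · max L -985/256 · min R -3939/1024 -> -7879/2048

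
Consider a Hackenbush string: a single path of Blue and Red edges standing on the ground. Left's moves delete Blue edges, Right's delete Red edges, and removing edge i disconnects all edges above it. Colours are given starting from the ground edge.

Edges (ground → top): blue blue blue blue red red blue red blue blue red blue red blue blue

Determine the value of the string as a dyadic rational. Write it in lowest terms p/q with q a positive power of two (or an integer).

6871/2048

Prefix values for blue blue blue blue red red blue red blue blue red blue red blue blue via {L|R} + simplicity:
edge 1 of 15 (blue): { 0 |  } => 1
edge 2 of 15 (blue): { 0; 1 |  } => 2
edge 3 of 15 (blue): { 0; 1; 2 |  } => 3
edge 4 of 15 (blue): { 0; 1; 2; 3 |  } => 4
edge 5 of 15 (red): { 0; 1; 2; 3 | 4 } => 7/2
edge 6 of 15 (red): { 0; 1; 2; 3 | 7/2; 4 } => 13/4
edge 7 of 15 (blue): { 0; 1; 2; 3; 13/4 | 7/2; 4 } => 27/8
edge 8 of 15 (red): { 0; 1; 2; 3; 13/4 | 27/8; 7/2; 4 } => 53/16
edge 9 of 15 (blue): { 0; 1; 2; 3; 13/4; 53/16 | 27/8; 7/2; 4 } => 107/32
edge 10 of 15 (blue): { 0; 1; 2; 3; 13/4; 53/16; 107/32 | 27/8; 7/2; 4 } => 215/64
edge 11 of 15 (red): { 0; 1; 2; 3; 13/4; 53/16; 107/32 | 215/64; 27/8; 7/2; 4 } => 429/128
edge 12 of 15 (blue): { 0; 1; 2; 3; 13/4; 53/16; 107/32; 429/128 | 215/64; 27/8; 7/2; 4 } => 859/256
edge 13 of 15 (red): { 0; 1; 2; 3; 13/4; 53/16; 107/32; 429/128 | 859/256; 215/64; 27/8; 7/2; 4 } => 1717/512
edge 14 of 15 (blue): { 0; 1; 2; 3; 13/4; 53/16; 107/32; 429/128; 1717/512 | 859/256; 215/64; 27/8; 7/2; 4 } => 3435/1024
edge 15 of 15 (blue): { 0; 1; 2; 3; 13/4; 53/16; 107/32; 429/128; 1717/512; 3435/1024 | 859/256; 215/64; 27/8; 7/2; 4 } => 6871/2048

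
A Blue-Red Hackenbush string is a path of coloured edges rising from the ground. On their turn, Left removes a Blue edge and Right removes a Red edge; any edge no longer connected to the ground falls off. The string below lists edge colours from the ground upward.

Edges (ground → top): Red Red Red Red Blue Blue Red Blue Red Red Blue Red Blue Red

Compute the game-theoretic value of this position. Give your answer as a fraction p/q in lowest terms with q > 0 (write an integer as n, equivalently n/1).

R: Left { · }, Right { 0 } — simplest -1
RR: Left { · }, Right { -1 0 } — simplest -2
RRR: Left { · }, Right { -2 -1 0 } — simplest -3
RRRR: Left { · }, Right { -3 -2 -1 0 } — simplest -4
RRRRB: Left { -4 }, Right { -3 -2 -1 0 } — simplest -7/2
RRRRBB: Left { -4 -7/2 }, Right { -3 -2 -1 0 } — simplest -13/4
RRRRBBR: Left { -4 -7/2 }, Right { -13/4 -3 -2 -1 0 } — simplest -27/8
RRRRBBRB: Left { -4 -7/2 -27/8 }, Right { -13/4 -3 -2 -1 0 } — simplest -53/16
RRRRBBRBR: Left { -4 -7/2 -27/8 }, Right { -53/16 -13/4 -3 -2 -1 0 } — simplest -107/32
RRRRBBRBRR: Left { -4 -7/2 -27/8 }, Right { -107/32 -53/16 -13/4 -3 -2 -1 0 } — simplest -215/64
RRRRBBRBRRB: Left { -4 -7/2 -27/8 -215/64 }, Right { -107/32 -53/16 -13/4 -3 -2 -1 0 } — simplest -429/128
RRRRBBRBRRBR: Left { -4 -7/2 -27/8 -215/64 }, Right { -429/128 -107/32 -53/16 -13/4 -3 -2 -1 0 } — simplest -859/256
RRRRBBRBRRBRB: Left { -4 -7/2 -27/8 -215/64 -859/256 }, Right { -429/128 -107/32 -53/16 -13/4 -3 -2 -1 0 } — simplest -1717/512
RRRRBBRBRRBRBR: Left { -4 -7/2 -27/8 -215/64 -859/256 }, Right { -1717/512 -429/128 -107/32 -53/16 -13/4 -3 -2 -1 0 } — simplest -3435/1024

-3435/1024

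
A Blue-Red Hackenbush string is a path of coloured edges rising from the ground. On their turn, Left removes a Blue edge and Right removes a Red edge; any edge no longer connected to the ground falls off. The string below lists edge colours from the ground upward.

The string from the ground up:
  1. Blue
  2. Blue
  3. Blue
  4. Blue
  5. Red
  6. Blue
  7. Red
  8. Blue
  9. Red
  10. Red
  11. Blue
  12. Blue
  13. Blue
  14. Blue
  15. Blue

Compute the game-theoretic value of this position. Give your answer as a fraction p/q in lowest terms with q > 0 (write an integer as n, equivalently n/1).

7487/2048

Build v(s[:k]) for k = 1..15, string s = Blue Blue Blue Blue Red Blue Red Blue Red Red Blue Blue Blue Blue Blue.
1 of 15 · B · max L 0 · min R +∞ gives 1
2 of 15 · BB · max L 1 · min R +∞ gives 2
3 of 15 · BBB · max L 2 · min R +∞ gives 3
4 of 15 · BBBB · max L 3 · min R +∞ gives 4
5 of 15 · BBBBR · max L 3 · min R 4 gives 7/2
6 of 15 · BBBBRB · max L 7/2 · min R 4 gives 15/4
7 of 15 · BBBBRBR · max L 7/2 · min R 15/4 gives 29/8
8 of 15 · BBBBRBRB · max L 29/8 · min R 15/4 gives 59/16
9 of 15 · BBBBRBRBR · max L 29/8 · min R 59/16 gives 117/32
10 of 15 · BBBBRBRBRR · max L 29/8 · min R 117/32 gives 233/64
11 of 15 · BBBBRBRBRRB · max L 233/64 · min R 117/32 gives 467/128
12 of 15 · BBBBRBRBRRBB · max L 467/128 · min R 117/32 gives 935/256
13 of 15 · BBBBRBRBRRBBB · max L 935/256 · min R 117/32 gives 1871/512
14 of 15 · BBBBRBRBRRBBBB · max L 1871/512 · min R 117/32 gives 3743/1024
15 of 15 · BBBBRBRBRRBBBBB · max L 3743/1024 · min R 117/32 gives 7487/2048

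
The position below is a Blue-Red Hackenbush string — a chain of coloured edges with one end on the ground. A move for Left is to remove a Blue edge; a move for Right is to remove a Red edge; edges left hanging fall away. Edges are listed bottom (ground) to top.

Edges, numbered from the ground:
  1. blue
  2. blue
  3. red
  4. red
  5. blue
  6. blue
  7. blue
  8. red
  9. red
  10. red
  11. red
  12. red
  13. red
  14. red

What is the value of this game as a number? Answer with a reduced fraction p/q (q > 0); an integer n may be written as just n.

Prefix values for blue blue red red blue blue blue red red red red red red red via {L|R} + simplicity:
1 of 14 · b · max L 0 · min R +∞ -> 1
2 of 14 · bb · max L 1 · min R +∞ -> 2
3 of 14 · bbr · max L 1 · min R 2 -> 3/2
4 of 14 · bbrr · max L 1 · min R 3/2 -> 5/4
5 of 14 · bbrrb · max L 5/4 · min R 3/2 -> 11/8
6 of 14 · bbrrbb · max L 11/8 · min R 3/2 -> 23/16
7 of 14 · bbrrbbb · max L 23/16 · min R 3/2 -> 47/32
8 of 14 · bbrrbbbr · max L 23/16 · min R 47/32 -> 93/64
9 of 14 · bbrrbbbrr · max L 23/16 · min R 93/64 -> 185/128
10 of 14 · bbrrbbbrrr · max L 23/16 · min R 185/128 -> 369/256
11 of 14 · bbrrbbbrrrr · max L 23/16 · min R 369/256 -> 737/512
12 of 14 · bbrrbbbrrrrr · max L 23/16 · min R 737/512 -> 1473/1024
13 of 14 · bbrrbbbrrrrrr · max L 23/16 · min R 1473/1024 -> 2945/2048
14 of 14 · bbrrbbbrrrrrrr · max L 23/16 · min R 2945/2048 -> 5889/4096

5889/4096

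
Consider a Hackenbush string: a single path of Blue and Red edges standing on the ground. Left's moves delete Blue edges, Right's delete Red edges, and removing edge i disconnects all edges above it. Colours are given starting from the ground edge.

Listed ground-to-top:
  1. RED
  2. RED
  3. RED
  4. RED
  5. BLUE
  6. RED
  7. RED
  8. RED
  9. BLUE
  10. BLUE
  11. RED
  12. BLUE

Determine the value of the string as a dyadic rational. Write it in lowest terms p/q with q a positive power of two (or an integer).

-997/256

Prefix values for RED RED RED RED BLUE RED RED RED BLUE BLUE RED BLUE via {L|R} + simplicity:
step 1: add RED to get R; options L={ — } R={ 0 } → -1
step 2: add RED to get RR; options L={ — } R={ -1, 0 } → -2
step 3: add RED to get RRR; options L={ — } R={ -2, -1, 0 } → -3
step 4: add RED to get RRRR; options L={ — } R={ -3, -2, -1, 0 } → -4
step 5: add BLUE to get RRRRB; options L={ -4 } R={ -3, -2, -1, 0 } → -7/2
step 6: add RED to get RRRRBR; options L={ -4 } R={ -7/2, -3, -2, -1, 0 } → -15/4
step 7: add RED to get RRRRBRR; options L={ -4 } R={ -15/4, -7/2, -3, -2, -1, 0 } → -31/8
step 8: add RED to get RRRRBRRR; options L={ -4 } R={ -31/8, -15/4, -7/2, -3, -2, -1, 0 } → -63/16
step 9: add BLUE to get RRRRBRRRB; options L={ -4, -63/16 } R={ -31/8, -15/4, -7/2, -3, -2, -1, 0 } → -125/32
step 10: add BLUE to get RRRRBRRRBB; options L={ -4, -63/16, -125/32 } R={ -31/8, -15/4, -7/2, -3, -2, -1, 0 } → -249/64
step 11: add RED to get RRRRBRRRBBR; options L={ -4, -63/16, -125/32 } R={ -249/64, -31/8, -15/4, -7/2, -3, -2, -1, 0 } → -499/128
step 12: add BLUE to get RRRRBRRRBBRB; options L={ -4, -63/16, -125/32, -499/128 } R={ -249/64, -31/8, -15/4, -7/2, -3, -2, -1, 0 } → -997/256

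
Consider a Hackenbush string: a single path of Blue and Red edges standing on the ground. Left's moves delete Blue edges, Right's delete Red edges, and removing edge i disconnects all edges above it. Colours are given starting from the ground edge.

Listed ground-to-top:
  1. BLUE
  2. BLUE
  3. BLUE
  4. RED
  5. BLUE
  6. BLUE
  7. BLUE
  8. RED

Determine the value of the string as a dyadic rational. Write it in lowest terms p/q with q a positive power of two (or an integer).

93/32

step 1: add BLUE to get B; options L={ 0 } R={ none } → 1
step 2: add BLUE to get BB; options L={ 0; 1 } R={ none } → 2
step 3: add BLUE to get BBB; options L={ 0; 1; 2 } R={ none } → 3
step 4: add RED to get BBBR; options L={ 0; 1; 2 } R={ 3 } → 5/2
step 5: add BLUE to get BBBRB; options L={ 0; 1; 2; 5/2 } R={ 3 } → 11/4
step 6: add BLUE to get BBBRBB; options L={ 0; 1; 2; 5/2; 11/4 } R={ 3 } → 23/8
step 7: add BLUE to get BBBRBBB; options L={ 0; 1; 2; 5/2; 11/4; 23/8 } R={ 3 } → 47/16
step 8: add RED to get BBBRBBBR; options L={ 0; 1; 2; 5/2; 11/4; 23/8 } R={ 47/16; 3 } → 93/32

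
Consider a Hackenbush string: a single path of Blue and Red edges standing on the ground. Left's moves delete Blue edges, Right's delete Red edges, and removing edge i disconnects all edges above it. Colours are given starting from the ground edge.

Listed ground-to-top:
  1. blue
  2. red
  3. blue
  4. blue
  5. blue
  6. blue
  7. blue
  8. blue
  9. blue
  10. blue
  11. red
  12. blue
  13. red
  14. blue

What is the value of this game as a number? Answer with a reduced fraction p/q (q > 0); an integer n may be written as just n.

8171/8192

Build g(s[:k]) for k = 1..14, string s = blue red blue blue blue blue blue blue blue blue red blue red blue.
g_1 [b]  L=[0]  R=[·]  so 1
g_2 [br]  L=[0]  R=[1]  so 1/2
g_3 [brb]  L=[0 1/2]  R=[1]  so 3/4
g_4 [brbb]  L=[0 1/2 3/4]  R=[1]  so 7/8
g_5 [brbbb]  L=[0 1/2 3/4 7/8]  R=[1]  so 15/16
g_6 [brbbbb]  L=[0 1/2 3/4 7/8 15/16]  R=[1]  so 31/32
g_7 [brbbbbb]  L=[0 1/2 3/4 7/8 15/16 31/32]  R=[1]  so 63/64
g_8 [brbbbbbb]  L=[0 1/2 3/4 7/8 15/16 31/32 63/64]  R=[1]  so 127/128
g_9 [brbbbbbbb]  L=[0 1/2 3/4 7/8 15/16 31/32 63/64 127/128]  R=[1]  so 255/256
g_10 [brbbbbbbbb]  L=[0 1/2 3/4 7/8 15/16 31/32 63/64 127/128 255/256]  R=[1]  so 511/512
g_11 [brbbbbbbbbr]  L=[0 1/2 3/4 7/8 15/16 31/32 63/64 127/128 255/256]  R=[511/512 1]  so 1021/1024
g_12 [brbbbbbbbbrb]  L=[0 1/2 3/4 7/8 15/16 31/32 63/64 127/128 255/256 1021/1024]  R=[511/512 1]  so 2043/2048
g_13 [brbbbbbbbbrbr]  L=[0 1/2 3/4 7/8 15/16 31/32 63/64 127/128 255/256 1021/1024]  R=[2043/2048 511/512 1]  so 4085/4096
g_14 [brbbbbbbbbrbrb]  L=[0 1/2 3/4 7/8 15/16 31/32 63/64 127/128 255/256 1021/1024 4085/4096]  R=[2043/2048 511/512 1]  so 8171/8192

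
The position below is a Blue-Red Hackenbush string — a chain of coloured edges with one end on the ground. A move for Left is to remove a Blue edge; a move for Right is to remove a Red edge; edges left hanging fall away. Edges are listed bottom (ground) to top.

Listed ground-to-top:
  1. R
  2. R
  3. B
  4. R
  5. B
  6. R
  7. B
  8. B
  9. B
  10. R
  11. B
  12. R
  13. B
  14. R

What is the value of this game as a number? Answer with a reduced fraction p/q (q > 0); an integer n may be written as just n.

1 of 14 · R · max L −∞ · min R 0 => -1
2 of 14 · RR · max L −∞ · min R -1 => -2
3 of 14 · RRB · max L -2 · min R -1 => -3/2
4 of 14 · RRBR · max L -2 · min R -3/2 => -7/4
5 of 14 · RRBRB · max L -7/4 · min R -3/2 => -13/8
6 of 14 · RRBRBR · max L -7/4 · min R -13/8 => -27/16
7 of 14 · RRBRBRB · max L -27/16 · min R -13/8 => -53/32
8 of 14 · RRBRBRBB · max L -53/32 · min R -13/8 => -105/64
9 of 14 · RRBRBRBBB · max L -105/64 · min R -13/8 => -209/128
10 of 14 · RRBRBRBBBR · max L -105/64 · min R -209/128 => -419/256
11 of 14 · RRBRBRBBBRB · max L -419/256 · min R -209/128 => -837/512
12 of 14 · RRBRBRBBBRBR · max L -419/256 · min R -837/512 => -1675/1024
13 of 14 · RRBRBRBBBRBRB · max L -1675/1024 · min R -837/512 => -3349/2048
14 of 14 · RRBRBRBBBRBRBR · max L -1675/1024 · min R -3349/2048 => -6699/4096

-6699/4096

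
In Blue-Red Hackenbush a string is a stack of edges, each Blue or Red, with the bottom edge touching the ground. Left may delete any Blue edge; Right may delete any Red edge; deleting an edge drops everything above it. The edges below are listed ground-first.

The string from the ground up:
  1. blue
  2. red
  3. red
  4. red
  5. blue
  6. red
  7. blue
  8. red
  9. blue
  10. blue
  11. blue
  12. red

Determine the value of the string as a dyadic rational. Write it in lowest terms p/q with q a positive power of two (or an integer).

349/2048

1 of 12 · b · max L 0 · min R +∞ ⇒ 1
2 of 12 · br · max L 0 · min R 1 ⇒ 1/2
3 of 12 · brr · max L 0 · min R 1/2 ⇒ 1/4
4 of 12 · brrr · max L 0 · min R 1/4 ⇒ 1/8
5 of 12 · brrrb · max L 1/8 · min R 1/4 ⇒ 3/16
6 of 12 · brrrbr · max L 1/8 · min R 3/16 ⇒ 5/32
7 of 12 · brrrbrb · max L 5/32 · min R 3/16 ⇒ 11/64
8 of 12 · brrrbrbr · max L 5/32 · min R 11/64 ⇒ 21/128
9 of 12 · brrrbrbrb · max L 21/128 · min R 11/64 ⇒ 43/256
10 of 12 · brrrbrbrbb · max L 43/256 · min R 11/64 ⇒ 87/512
11 of 12 · brrrbrbrbbb · max L 87/512 · min R 11/64 ⇒ 175/1024
12 of 12 · brrrbrbrbbbr · max L 87/512 · min R 175/1024 ⇒ 349/2048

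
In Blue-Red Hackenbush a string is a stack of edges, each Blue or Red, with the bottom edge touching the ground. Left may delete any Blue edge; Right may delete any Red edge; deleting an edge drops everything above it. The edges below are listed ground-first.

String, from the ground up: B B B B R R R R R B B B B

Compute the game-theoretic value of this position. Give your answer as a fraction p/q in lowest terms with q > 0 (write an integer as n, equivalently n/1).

Recurse on prefixes of the 13-edge string B B B B R R R R R B B B B:
g(B) = { 0 | none } => 1
g(BB) = { 0, 1 | none } => 2
g(BBB) = { 0, 1, 2 | none } => 3
g(BBBB) = { 0, 1, 2, 3 | none } => 4
g(BBBBR) = { 0, 1, 2, 3 | 4 } => 7/2
g(BBBBRR) = { 0, 1, 2, 3 | 7/2, 4 } => 13/4
g(BBBBRRR) = { 0, 1, 2, 3 | 13/4, 7/2, 4 } => 25/8
g(BBBBRRRR) = { 0, 1, 2, 3 | 25/8, 13/4, 7/2, 4 } => 49/16
g(BBBBRRRRR) = { 0, 1, 2, 3 | 49/16, 25/8, 13/4, 7/2, 4 } => 97/32
g(BBBBRRRRRB) = { 0, 1, 2, 3, 97/32 | 49/16, 25/8, 13/4, 7/2, 4 } => 195/64
g(BBBBRRRRRBB) = { 0, 1, 2, 3, 97/32, 195/64 | 49/16, 25/8, 13/4, 7/2, 4 } => 391/128
g(BBBBRRRRRBBB) = { 0, 1, 2, 3, 97/32, 195/64, 391/128 | 49/16, 25/8, 13/4, 7/2, 4 } => 783/256
g(BBBBRRRRRBBBB) = { 0, 1, 2, 3, 97/32, 195/64, 391/128, 783/256 | 49/16, 25/8, 13/4, 7/2, 4 } => 1567/512

1567/512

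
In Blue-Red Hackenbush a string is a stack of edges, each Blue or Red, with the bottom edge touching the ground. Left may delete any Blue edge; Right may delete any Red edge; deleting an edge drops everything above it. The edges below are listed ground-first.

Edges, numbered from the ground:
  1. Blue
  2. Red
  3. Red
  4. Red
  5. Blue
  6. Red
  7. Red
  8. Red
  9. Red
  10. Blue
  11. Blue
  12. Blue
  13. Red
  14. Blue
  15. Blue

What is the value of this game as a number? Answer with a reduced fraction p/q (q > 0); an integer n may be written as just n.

step 1: add Blue to get B; options L={ 0 } R={ — } = 1
step 2: add Red to get BR; options L={ 0 } R={ 1 } = 1/2
step 3: add Red to get BRR; options L={ 0 } R={ 1/2; 1 } = 1/4
step 4: add Red to get BRRR; options L={ 0 } R={ 1/4; 1/2; 1 } = 1/8
step 5: add Blue to get BRRRB; options L={ 0; 1/8 } R={ 1/4; 1/2; 1 } = 3/16
step 6: add Red to get BRRRBR; options L={ 0; 1/8 } R={ 3/16; 1/4; 1/2; 1 } = 5/32
step 7: add Red to get BRRRBRR; options L={ 0; 1/8 } R={ 5/32; 3/16; 1/4; 1/2; 1 } = 9/64
step 8: add Red to get BRRRBRRR; options L={ 0; 1/8 } R={ 9/64; 5/32; 3/16; 1/4; 1/2; 1 } = 17/128
step 9: add Red to get BRRRBRRRR; options L={ 0; 1/8 } R={ 17/128; 9/64; 5/32; 3/16; 1/4; 1/2; 1 } = 33/256
step 10: add Blue to get BRRRBRRRRB; options L={ 0; 1/8; 33/256 } R={ 17/128; 9/64; 5/32; 3/16; 1/4; 1/2; 1 } = 67/512
step 11: add Blue to get BRRRBRRRRBB; options L={ 0; 1/8; 33/256; 67/512 } R={ 17/128; 9/64; 5/32; 3/16; 1/4; 1/2; 1 } = 135/1024
step 12: add Blue to get BRRRBRRRRBBB; options L={ 0; 1/8; 33/256; 67/512; 135/1024 } R={ 17/128; 9/64; 5/32; 3/16; 1/4; 1/2; 1 } = 271/2048
step 13: add Red to get BRRRBRRRRBBBR; options L={ 0; 1/8; 33/256; 67/512; 135/1024 } R={ 271/2048; 17/128; 9/64; 5/32; 3/16; 1/4; 1/2; 1 } = 541/4096
step 14: add Blue to get BRRRBRRRRBBBRB; options L={ 0; 1/8; 33/256; 67/512; 135/1024; 541/4096 } R={ 271/2048; 17/128; 9/64; 5/32; 3/16; 1/4; 1/2; 1 } = 1083/8192
step 15: add Blue to get BRRRBRRRRBBBRBB; options L={ 0; 1/8; 33/256; 67/512; 135/1024; 541/4096; 1083/8192 } R={ 271/2048; 17/128; 9/64; 5/32; 3/16; 1/4; 1/2; 1 } = 2167/16384

2167/16384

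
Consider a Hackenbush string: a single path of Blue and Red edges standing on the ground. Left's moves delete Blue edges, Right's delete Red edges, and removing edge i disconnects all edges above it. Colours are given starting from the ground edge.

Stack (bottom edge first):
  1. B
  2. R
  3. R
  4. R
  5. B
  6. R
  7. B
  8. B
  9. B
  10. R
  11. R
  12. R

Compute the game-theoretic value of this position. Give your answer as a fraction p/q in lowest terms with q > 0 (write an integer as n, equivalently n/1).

369/2048

step 1: add B to get B; options L={ 0 } R={ none } => 1
step 2: add R to get BR; options L={ 0 } R={ 1 } => 1/2
step 3: add R to get BRR; options L={ 0 } R={ 1/2 1 } => 1/4
step 4: add R to get BRRR; options L={ 0 } R={ 1/4 1/2 1 } => 1/8
step 5: add B to get BRRRB; options L={ 0 1/8 } R={ 1/4 1/2 1 } => 3/16
step 6: add R to get BRRRBR; options L={ 0 1/8 } R={ 3/16 1/4 1/2 1 } => 5/32
step 7: add B to get BRRRBRB; options L={ 0 1/8 5/32 } R={ 3/16 1/4 1/2 1 } => 11/64
step 8: add B to get BRRRBRBB; options L={ 0 1/8 5/32 11/64 } R={ 3/16 1/4 1/2 1 } => 23/128
step 9: add B to get BRRRBRBBB; options L={ 0 1/8 5/32 11/64 23/128 } R={ 3/16 1/4 1/2 1 } => 47/256
step 10: add R to get BRRRBRBBBR; options L={ 0 1/8 5/32 11/64 23/128 } R={ 47/256 3/16 1/4 1/2 1 } => 93/512
step 11: add R to get BRRRBRBBBRR; options L={ 0 1/8 5/32 11/64 23/128 } R={ 93/512 47/256 3/16 1/4 1/2 1 } => 185/1024
step 12: add R to get BRRRBRBBBRRR; options L={ 0 1/8 5/32 11/64 23/128 } R={ 185/1024 93/512 47/256 3/16 1/4 1/2 1 } => 369/2048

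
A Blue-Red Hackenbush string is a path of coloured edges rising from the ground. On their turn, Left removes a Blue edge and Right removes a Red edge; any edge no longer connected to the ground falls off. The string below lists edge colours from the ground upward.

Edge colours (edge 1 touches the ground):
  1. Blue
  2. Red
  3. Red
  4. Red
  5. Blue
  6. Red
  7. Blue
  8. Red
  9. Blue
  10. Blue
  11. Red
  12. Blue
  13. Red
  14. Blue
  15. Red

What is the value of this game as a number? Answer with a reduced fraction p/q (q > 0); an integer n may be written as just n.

Prefix values for Blue Red Red Red Blue Red Blue Red Blue Blue Red Blue Red Blue Red via {L|R} + simplicity:
val_1 [B]  L=[0]  R=[—]  => 1
val_2 [BR]  L=[0]  R=[1]  => 1/2
val_3 [BRR]  L=[0]  R=[1/2; 1]  => 1/4
val_4 [BRRR]  L=[0]  R=[1/4; 1/2; 1]  => 1/8
val_5 [BRRRB]  L=[0; 1/8]  R=[1/4; 1/2; 1]  => 3/16
val_6 [BRRRBR]  L=[0; 1/8]  R=[3/16; 1/4; 1/2; 1]  => 5/32
val_7 [BRRRBRB]  L=[0; 1/8; 5/32]  R=[3/16; 1/4; 1/2; 1]  => 11/64
val_8 [BRRRBRBR]  L=[0; 1/8; 5/32]  R=[11/64; 3/16; 1/4; 1/2; 1]  => 21/128
val_9 [BRRRBRBRB]  L=[0; 1/8; 5/32; 21/128]  R=[11/64; 3/16; 1/4; 1/2; 1]  => 43/256
val_10 [BRRRBRBRBB]  L=[0; 1/8; 5/32; 21/128; 43/256]  R=[11/64; 3/16; 1/4; 1/2; 1]  => 87/512
val_11 [BRRRBRBRBBR]  L=[0; 1/8; 5/32; 21/128; 43/256]  R=[87/512; 11/64; 3/16; 1/4; 1/2; 1]  => 173/1024
val_12 [BRRRBRBRBBRB]  L=[0; 1/8; 5/32; 21/128; 43/256; 173/1024]  R=[87/512; 11/64; 3/16; 1/4; 1/2; 1]  => 347/2048
val_13 [BRRRBRBRBBRBR]  L=[0; 1/8; 5/32; 21/128; 43/256; 173/1024]  R=[347/2048; 87/512; 11/64; 3/16; 1/4; 1/2; 1]  => 693/4096
val_14 [BRRRBRBRBBRBRB]  L=[0; 1/8; 5/32; 21/128; 43/256; 173/1024; 693/4096]  R=[347/2048; 87/512; 11/64; 3/16; 1/4; 1/2; 1]  => 1387/8192
val_15 [BRRRBRBRBBRBRBR]  L=[0; 1/8; 5/32; 21/128; 43/256; 173/1024; 693/4096]  R=[1387/8192; 347/2048; 87/512; 11/64; 3/16; 1/4; 1/2; 1]  => 2773/16384

2773/16384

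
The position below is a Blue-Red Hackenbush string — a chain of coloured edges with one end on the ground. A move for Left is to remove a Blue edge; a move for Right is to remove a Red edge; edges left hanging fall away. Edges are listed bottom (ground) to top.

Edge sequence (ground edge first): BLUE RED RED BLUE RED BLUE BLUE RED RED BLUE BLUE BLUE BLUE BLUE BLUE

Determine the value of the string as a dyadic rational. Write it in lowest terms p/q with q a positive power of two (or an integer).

5759/16384

val_1 [B]  L=[0]  R=[(no moves)]  so 1
val_2 [BR]  L=[0]  R=[1]  so 1/2
val_3 [BRR]  L=[0]  R=[1/2; 1]  so 1/4
val_4 [BRRB]  L=[0; 1/4]  R=[1/2; 1]  so 3/8
val_5 [BRRBR]  L=[0; 1/4]  R=[3/8; 1/2; 1]  so 5/16
val_6 [BRRBRB]  L=[0; 1/4; 5/16]  R=[3/8; 1/2; 1]  so 11/32
val_7 [BRRBRBB]  L=[0; 1/4; 5/16; 11/32]  R=[3/8; 1/2; 1]  so 23/64
val_8 [BRRBRBBR]  L=[0; 1/4; 5/16; 11/32]  R=[23/64; 3/8; 1/2; 1]  so 45/128
val_9 [BRRBRBBRR]  L=[0; 1/4; 5/16; 11/32]  R=[45/128; 23/64; 3/8; 1/2; 1]  so 89/256
val_10 [BRRBRBBRRB]  L=[0; 1/4; 5/16; 11/32; 89/256]  R=[45/128; 23/64; 3/8; 1/2; 1]  so 179/512
val_11 [BRRBRBBRRBB]  L=[0; 1/4; 5/16; 11/32; 89/256; 179/512]  R=[45/128; 23/64; 3/8; 1/2; 1]  so 359/1024
val_12 [BRRBRBBRRBBB]  L=[0; 1/4; 5/16; 11/32; 89/256; 179/512; 359/1024]  R=[45/128; 23/64; 3/8; 1/2; 1]  so 719/2048
val_13 [BRRBRBBRRBBBB]  L=[0; 1/4; 5/16; 11/32; 89/256; 179/512; 359/1024; 719/2048]  R=[45/128; 23/64; 3/8; 1/2; 1]  so 1439/4096
val_14 [BRRBRBBRRBBBBB]  L=[0; 1/4; 5/16; 11/32; 89/256; 179/512; 359/1024; 719/2048; 1439/4096]  R=[45/128; 23/64; 3/8; 1/2; 1]  so 2879/8192
val_15 [BRRBRBBRRBBBBBB]  L=[0; 1/4; 5/16; 11/32; 89/256; 179/512; 359/1024; 719/2048; 1439/4096; 2879/8192]  R=[45/128; 23/64; 3/8; 1/2; 1]  so 5759/16384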